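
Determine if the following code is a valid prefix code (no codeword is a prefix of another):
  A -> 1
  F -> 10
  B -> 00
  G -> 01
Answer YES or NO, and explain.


Checking each pair (does one codeword prefix another?):
  A='1' vs F='10': prefix -- VIOLATION

NO -- this is NOT a valid prefix code. A (1) is a prefix of F (10).


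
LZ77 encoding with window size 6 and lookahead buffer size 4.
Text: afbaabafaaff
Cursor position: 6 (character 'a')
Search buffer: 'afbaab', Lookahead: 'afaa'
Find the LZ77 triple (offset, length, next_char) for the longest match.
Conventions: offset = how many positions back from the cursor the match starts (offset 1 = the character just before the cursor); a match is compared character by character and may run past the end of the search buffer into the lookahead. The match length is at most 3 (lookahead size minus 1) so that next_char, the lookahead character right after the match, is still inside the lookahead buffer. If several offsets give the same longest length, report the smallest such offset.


Try each offset into the search buffer:
  offset=1 (pos 5, char 'b'): match length 0
  offset=2 (pos 4, char 'a'): match length 1
  offset=3 (pos 3, char 'a'): match length 1
  offset=4 (pos 2, char 'b'): match length 0
  offset=5 (pos 1, char 'f'): match length 0
  offset=6 (pos 0, char 'a'): match length 2
Longest match has length 2 at offset 6.
next_char = character at position 6 + 2 = 8 -> 'a'

Best match: offset=6, length=2 (matching 'af' starting at position 0)
LZ77 triple: (6, 2, 'a')


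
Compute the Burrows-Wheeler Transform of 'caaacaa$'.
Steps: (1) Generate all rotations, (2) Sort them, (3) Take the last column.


Rotations (sorted):
  0: $caaacaa -> last char: a
  1: a$caaaca -> last char: a
  2: aa$caaac -> last char: c
  3: aaacaa$c -> last char: c
  4: aacaa$ca -> last char: a
  5: acaa$caa -> last char: a
  6: caa$caaa -> last char: a
  7: caaacaa$ -> last char: $


BWT = aaccaaa$


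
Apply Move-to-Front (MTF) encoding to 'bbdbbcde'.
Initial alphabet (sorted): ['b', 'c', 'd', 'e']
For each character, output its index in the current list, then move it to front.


MTF encoding:
'b': index 0 in ['b', 'c', 'd', 'e'] -> ['b', 'c', 'd', 'e']
'b': index 0 in ['b', 'c', 'd', 'e'] -> ['b', 'c', 'd', 'e']
'd': index 2 in ['b', 'c', 'd', 'e'] -> ['d', 'b', 'c', 'e']
'b': index 1 in ['d', 'b', 'c', 'e'] -> ['b', 'd', 'c', 'e']
'b': index 0 in ['b', 'd', 'c', 'e'] -> ['b', 'd', 'c', 'e']
'c': index 2 in ['b', 'd', 'c', 'e'] -> ['c', 'b', 'd', 'e']
'd': index 2 in ['c', 'b', 'd', 'e'] -> ['d', 'c', 'b', 'e']
'e': index 3 in ['d', 'c', 'b', 'e'] -> ['e', 'd', 'c', 'b']


Output: [0, 0, 2, 1, 0, 2, 2, 3]


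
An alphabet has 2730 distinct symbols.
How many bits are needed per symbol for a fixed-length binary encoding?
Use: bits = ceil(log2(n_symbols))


log2(2730) = 11.4147
Bracket: 2^11 = 2048 < 2730 <= 2^12 = 4096
So ceil(log2(2730)) = 12

bits = ceil(log2(2730)) = ceil(11.4147) = 12 bits


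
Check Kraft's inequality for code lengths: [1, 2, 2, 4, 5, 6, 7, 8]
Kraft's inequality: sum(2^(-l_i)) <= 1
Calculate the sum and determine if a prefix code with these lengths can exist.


Sum = 2^(-1) + 2^(-2) + 2^(-2) + 2^(-4) + 2^(-5) + 2^(-6) + 2^(-7) + 2^(-8)
    = 0.5 + 0.25 + 0.25 + 0.0625 + 0.03125 + 0.015625 + 0.0078125 + 0.00390625
    = 287/256 = 1.12109375
Since 1.12109375 > 1, Kraft's inequality is NOT satisfied.
A prefix code with these lengths CANNOT exist.

Kraft sum = 1.12109375. Not satisfied.


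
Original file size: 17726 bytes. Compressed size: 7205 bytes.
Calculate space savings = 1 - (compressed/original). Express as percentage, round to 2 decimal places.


ratio = compressed/original = 7205/17726 = 0.406465
savings = 1 - ratio = 1 - 0.406465 = 0.593535
as a percentage: 0.593535 * 100 = 59.35%

Space savings = 1 - 7205/17726 = 59.35%


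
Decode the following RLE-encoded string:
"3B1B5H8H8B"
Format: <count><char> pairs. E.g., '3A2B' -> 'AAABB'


Expanding each <count><char> pair:
  3B -> 'BBB'
  1B -> 'B'
  5H -> 'HHHHH'
  8H -> 'HHHHHHHH'
  8B -> 'BBBBBBBB'

Decoded = BBBBHHHHHHHHHHHHHBBBBBBBB


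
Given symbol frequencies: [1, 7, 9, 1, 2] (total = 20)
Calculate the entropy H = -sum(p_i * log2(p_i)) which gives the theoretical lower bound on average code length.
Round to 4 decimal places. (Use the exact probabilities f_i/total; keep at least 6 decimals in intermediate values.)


Per-symbol terms -p_i * log2(p_i) with p_i = f_i/20:
  p = 1/20 = 0.050000: log2(p) = -4.321928, -p*log2(p) = 0.216096
  p = 7/20 = 0.350000: log2(p) = -1.514573, -p*log2(p) = 0.530101
  p = 9/20 = 0.450000: log2(p) = -1.152003, -p*log2(p) = 0.518401
  p = 1/20 = 0.050000: log2(p) = -4.321928, -p*log2(p) = 0.216096
  p = 2/20 = 0.100000: log2(p) = -3.321928, -p*log2(p) = 0.332193
H = 0.216096 + 0.530101 + 0.518401 + 0.216096 + 0.332193 = 1.812887

H = 1.8129 bits/symbol


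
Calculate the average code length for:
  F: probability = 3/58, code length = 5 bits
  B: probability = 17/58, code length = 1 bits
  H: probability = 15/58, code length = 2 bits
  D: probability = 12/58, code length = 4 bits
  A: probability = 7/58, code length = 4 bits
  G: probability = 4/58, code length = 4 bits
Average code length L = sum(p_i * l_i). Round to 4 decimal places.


Weighted contributions p_i * l_i:
  F: (3/58) * 5 = 15/58
  B: (17/58) * 1 = 17/58
  H: (15/58) * 2 = 30/58
  D: (12/58) * 4 = 48/58
  A: (7/58) * 4 = 28/58
  G: (4/58) * 4 = 16/58
Sum = (15 + 17 + 30 + 48 + 28 + 16)/58 = 154/58

L = 154/58 = 2.6552 bits/symbol


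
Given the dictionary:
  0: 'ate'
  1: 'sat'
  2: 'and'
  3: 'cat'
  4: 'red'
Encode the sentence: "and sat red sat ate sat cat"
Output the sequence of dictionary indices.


Look up each word in the dictionary:
  'and' -> 2
  'sat' -> 1
  'red' -> 4
  'sat' -> 1
  'ate' -> 0
  'sat' -> 1
  'cat' -> 3

Encoded: [2, 1, 4, 1, 0, 1, 3]


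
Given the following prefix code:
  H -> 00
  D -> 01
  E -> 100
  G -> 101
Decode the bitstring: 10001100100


Decoding step by step:
Bits 100 -> E
Bits 01 -> D
Bits 100 -> E
Bits 100 -> E


Decoded message: EDEE


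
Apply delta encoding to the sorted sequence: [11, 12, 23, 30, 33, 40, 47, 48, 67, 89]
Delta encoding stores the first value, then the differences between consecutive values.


First value: 11
Deltas:
  12 - 11 = 1
  23 - 12 = 11
  30 - 23 = 7
  33 - 30 = 3
  40 - 33 = 7
  47 - 40 = 7
  48 - 47 = 1
  67 - 48 = 19
  89 - 67 = 22


Delta encoded: [11, 1, 11, 7, 3, 7, 7, 1, 19, 22]


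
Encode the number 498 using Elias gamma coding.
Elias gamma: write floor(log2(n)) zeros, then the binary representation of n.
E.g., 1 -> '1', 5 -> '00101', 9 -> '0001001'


num_bits = floor(log2(498)) + 1 = 9
leading_zeros = num_bits - 1 = 8
binary(498) = 111110010

Elias gamma(498) = '00000000' + '111110010' = 00000000111110010 (17 bits)


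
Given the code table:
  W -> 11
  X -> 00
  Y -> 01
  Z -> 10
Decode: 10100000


Decoding:
10 -> Z
10 -> Z
00 -> X
00 -> X


Result: ZZXX


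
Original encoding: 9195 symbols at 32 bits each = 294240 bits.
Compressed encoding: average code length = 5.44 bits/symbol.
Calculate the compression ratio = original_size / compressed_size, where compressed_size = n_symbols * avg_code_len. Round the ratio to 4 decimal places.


original_size = n_symbols * orig_bits = 9195 * 32 = 294240 bits
compressed_size = n_symbols * avg_code_len = 9195 * 5.44 = 50020.8 bits
ratio = original_size / compressed_size = 294240 / 50020.8 = 5.8824

Compression ratio = 5.8824


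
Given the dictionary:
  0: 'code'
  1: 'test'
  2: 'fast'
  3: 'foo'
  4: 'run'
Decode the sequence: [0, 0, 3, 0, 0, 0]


Look up each index in the dictionary:
  0 -> 'code'
  0 -> 'code'
  3 -> 'foo'
  0 -> 'code'
  0 -> 'code'
  0 -> 'code'

Decoded: "code code foo code code code"


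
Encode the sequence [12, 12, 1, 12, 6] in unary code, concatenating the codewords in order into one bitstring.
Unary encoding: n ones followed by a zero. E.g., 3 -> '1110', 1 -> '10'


Encode each number as n ones followed by a terminating 0:
  12 -> 1111111111110 (13 bits)
  12 -> 1111111111110 (13 bits)
  1 -> 10 (2 bits)
  12 -> 1111111111110 (13 bits)
  6 -> 1111110 (7 bits)
Total length = 13 + 13 + 2 + 13 + 7 = 48 bits.

Unary([12, 12, 1, 12, 6]) = 111111111111011111111111101011111111111101111110 (48 bits)


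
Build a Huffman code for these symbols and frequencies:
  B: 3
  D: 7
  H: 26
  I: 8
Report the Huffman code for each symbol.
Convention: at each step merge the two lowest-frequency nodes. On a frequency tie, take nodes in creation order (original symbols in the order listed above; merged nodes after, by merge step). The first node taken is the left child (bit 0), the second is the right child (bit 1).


Huffman tree construction:
Step 1: Merge B(3) + D(7) = 10
Step 2: Merge I(8) + (B+D)(10) = 18
Step 3: Merge (I+(B+D))(18) + H(26) = 44
Read each symbol's code off the tree from the root (left child = 0, right child = 1).

Codes:
  B: 010 (length 3)
  D: 011 (length 3)
  H: 1 (length 1)
  I: 00 (length 2)
Average code length: 72/44 = 1.6364 bits/symbol


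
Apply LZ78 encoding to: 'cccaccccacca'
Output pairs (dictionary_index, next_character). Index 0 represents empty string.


LZ78 encoding steps:
Dictionary: {0: ''}
Step 1: w='' (idx 0), next='c' -> output (0, 'c'), add 'c' as idx 1
Step 2: w='c' (idx 1), next='c' -> output (1, 'c'), add 'cc' as idx 2
Step 3: w='' (idx 0), next='a' -> output (0, 'a'), add 'a' as idx 3
Step 4: w='cc' (idx 2), next='c' -> output (2, 'c'), add 'ccc' as idx 4
Step 5: w='c' (idx 1), next='a' -> output (1, 'a'), add 'ca' as idx 5
Step 6: w='cc' (idx 2), next='a' -> output (2, 'a'), add 'cca' as idx 6


Encoded: [(0, 'c'), (1, 'c'), (0, 'a'), (2, 'c'), (1, 'a'), (2, 'a')]


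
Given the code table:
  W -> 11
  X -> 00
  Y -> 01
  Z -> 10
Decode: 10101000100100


Decoding:
10 -> Z
10 -> Z
10 -> Z
00 -> X
10 -> Z
01 -> Y
00 -> X


Result: ZZZXZYX


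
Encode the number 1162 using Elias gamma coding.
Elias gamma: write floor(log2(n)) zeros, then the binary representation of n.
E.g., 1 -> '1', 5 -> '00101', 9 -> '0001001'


num_bits = floor(log2(1162)) + 1 = 11
leading_zeros = num_bits - 1 = 10
binary(1162) = 10010001010

Elias gamma(1162) = '0000000000' + '10010001010' = 000000000010010001010 (21 bits)


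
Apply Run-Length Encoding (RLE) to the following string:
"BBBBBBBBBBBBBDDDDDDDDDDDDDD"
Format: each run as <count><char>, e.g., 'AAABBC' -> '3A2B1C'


Scanning runs left to right:
  i=0: run of 'B' x 13 -> '13B'
  i=13: run of 'D' x 14 -> '14D'

RLE = 13B14D


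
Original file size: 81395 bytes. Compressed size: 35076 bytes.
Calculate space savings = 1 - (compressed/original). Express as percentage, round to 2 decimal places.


ratio = compressed/original = 35076/81395 = 0.430936
savings = 1 - ratio = 1 - 0.430936 = 0.569064
as a percentage: 0.569064 * 100 = 56.91%

Space savings = 1 - 35076/81395 = 56.91%


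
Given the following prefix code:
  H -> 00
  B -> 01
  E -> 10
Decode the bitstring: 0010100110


Decoding step by step:
Bits 00 -> H
Bits 10 -> E
Bits 10 -> E
Bits 01 -> B
Bits 10 -> E


Decoded message: HEEBE


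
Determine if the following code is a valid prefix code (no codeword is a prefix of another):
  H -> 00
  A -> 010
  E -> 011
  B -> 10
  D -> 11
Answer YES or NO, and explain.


Checking each pair (does one codeword prefix another?):
  H='00' vs A='010': no prefix
  H='00' vs E='011': no prefix
  H='00' vs B='10': no prefix
  H='00' vs D='11': no prefix
  A='010' vs H='00': no prefix
  A='010' vs E='011': no prefix
  A='010' vs B='10': no prefix
  A='010' vs D='11': no prefix
  E='011' vs H='00': no prefix
  E='011' vs A='010': no prefix
  E='011' vs B='10': no prefix
  E='011' vs D='11': no prefix
  B='10' vs H='00': no prefix
  B='10' vs A='010': no prefix
  B='10' vs E='011': no prefix
  B='10' vs D='11': no prefix
  D='11' vs H='00': no prefix
  D='11' vs A='010': no prefix
  D='11' vs E='011': no prefix
  D='11' vs B='10': no prefix
No violation found over all pairs.

YES -- this is a valid prefix code. No codeword is a prefix of any other codeword.


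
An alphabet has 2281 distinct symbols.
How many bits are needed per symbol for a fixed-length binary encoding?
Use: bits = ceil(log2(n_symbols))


log2(2281) = 11.1555
Bracket: 2^11 = 2048 < 2281 <= 2^12 = 4096
So ceil(log2(2281)) = 12

bits = ceil(log2(2281)) = ceil(11.1555) = 12 bits


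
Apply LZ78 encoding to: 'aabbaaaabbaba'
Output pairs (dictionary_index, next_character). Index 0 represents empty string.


LZ78 encoding steps:
Dictionary: {0: ''}
Step 1: w='' (idx 0), next='a' -> output (0, 'a'), add 'a' as idx 1
Step 2: w='a' (idx 1), next='b' -> output (1, 'b'), add 'ab' as idx 2
Step 3: w='' (idx 0), next='b' -> output (0, 'b'), add 'b' as idx 3
Step 4: w='a' (idx 1), next='a' -> output (1, 'a'), add 'aa' as idx 4
Step 5: w='aa' (idx 4), next='b' -> output (4, 'b'), add 'aab' as idx 5
Step 6: w='b' (idx 3), next='a' -> output (3, 'a'), add 'ba' as idx 6
Step 7: w='ba' (idx 6), end of input -> output (6, '')


Encoded: [(0, 'a'), (1, 'b'), (0, 'b'), (1, 'a'), (4, 'b'), (3, 'a'), (6, '')]


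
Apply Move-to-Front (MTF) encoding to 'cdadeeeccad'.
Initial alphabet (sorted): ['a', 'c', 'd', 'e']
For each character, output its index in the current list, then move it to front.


MTF encoding:
'c': index 1 in ['a', 'c', 'd', 'e'] -> ['c', 'a', 'd', 'e']
'd': index 2 in ['c', 'a', 'd', 'e'] -> ['d', 'c', 'a', 'e']
'a': index 2 in ['d', 'c', 'a', 'e'] -> ['a', 'd', 'c', 'e']
'd': index 1 in ['a', 'd', 'c', 'e'] -> ['d', 'a', 'c', 'e']
'e': index 3 in ['d', 'a', 'c', 'e'] -> ['e', 'd', 'a', 'c']
'e': index 0 in ['e', 'd', 'a', 'c'] -> ['e', 'd', 'a', 'c']
'e': index 0 in ['e', 'd', 'a', 'c'] -> ['e', 'd', 'a', 'c']
'c': index 3 in ['e', 'd', 'a', 'c'] -> ['c', 'e', 'd', 'a']
'c': index 0 in ['c', 'e', 'd', 'a'] -> ['c', 'e', 'd', 'a']
'a': index 3 in ['c', 'e', 'd', 'a'] -> ['a', 'c', 'e', 'd']
'd': index 3 in ['a', 'c', 'e', 'd'] -> ['d', 'a', 'c', 'e']


Output: [1, 2, 2, 1, 3, 0, 0, 3, 0, 3, 3]


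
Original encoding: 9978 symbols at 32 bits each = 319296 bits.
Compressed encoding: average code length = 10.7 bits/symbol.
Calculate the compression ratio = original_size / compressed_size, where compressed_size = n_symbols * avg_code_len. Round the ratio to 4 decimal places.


original_size = n_symbols * orig_bits = 9978 * 32 = 319296 bits
compressed_size = n_symbols * avg_code_len = 9978 * 10.7 = 106764.6 bits
ratio = original_size / compressed_size = 319296 / 106764.6 = 2.9907

Compression ratio = 2.9907


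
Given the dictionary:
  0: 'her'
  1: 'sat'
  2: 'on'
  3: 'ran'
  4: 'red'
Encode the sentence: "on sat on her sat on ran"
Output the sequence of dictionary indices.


Look up each word in the dictionary:
  'on' -> 2
  'sat' -> 1
  'on' -> 2
  'her' -> 0
  'sat' -> 1
  'on' -> 2
  'ran' -> 3

Encoded: [2, 1, 2, 0, 1, 2, 3]


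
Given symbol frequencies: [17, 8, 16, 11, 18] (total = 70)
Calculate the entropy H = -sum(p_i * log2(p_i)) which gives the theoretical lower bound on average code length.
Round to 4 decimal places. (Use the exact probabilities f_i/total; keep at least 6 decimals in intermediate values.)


Per-symbol terms -p_i * log2(p_i) with p_i = f_i/70:
  p = 17/70 = 0.242857: log2(p) = -2.041820, -p*log2(p) = 0.495871
  p = 8/70 = 0.114286: log2(p) = -3.129283, -p*log2(p) = 0.357632
  p = 16/70 = 0.228571: log2(p) = -2.129283, -p*log2(p) = 0.486693
  p = 11/70 = 0.157143: log2(p) = -2.669851, -p*log2(p) = 0.419548
  p = 18/70 = 0.257143: log2(p) = -1.959358, -p*log2(p) = 0.503835
H = 0.495871 + 0.357632 + 0.486693 + 0.419548 + 0.503835 = 2.263579

H = 2.2636 bits/symbol


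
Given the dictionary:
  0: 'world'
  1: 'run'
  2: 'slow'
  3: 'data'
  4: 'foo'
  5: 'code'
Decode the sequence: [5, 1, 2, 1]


Look up each index in the dictionary:
  5 -> 'code'
  1 -> 'run'
  2 -> 'slow'
  1 -> 'run'

Decoded: "code run slow run"


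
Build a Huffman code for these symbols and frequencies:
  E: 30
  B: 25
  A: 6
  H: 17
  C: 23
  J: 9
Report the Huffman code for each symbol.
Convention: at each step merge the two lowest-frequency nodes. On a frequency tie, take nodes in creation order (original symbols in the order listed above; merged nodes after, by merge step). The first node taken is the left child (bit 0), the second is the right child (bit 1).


Huffman tree construction:
Step 1: Merge A(6) + J(9) = 15
Step 2: Merge (A+J)(15) + H(17) = 32
Step 3: Merge C(23) + B(25) = 48
Step 4: Merge E(30) + ((A+J)+H)(32) = 62
Step 5: Merge (C+B)(48) + (E+((A+J)+H))(62) = 110
Read each symbol's code off the tree from the root (left child = 0, right child = 1).

Codes:
  E: 10 (length 2)
  B: 01 (length 2)
  A: 1100 (length 4)
  H: 111 (length 3)
  C: 00 (length 2)
  J: 1101 (length 4)
Average code length: 267/110 = 2.4273 bits/symbol


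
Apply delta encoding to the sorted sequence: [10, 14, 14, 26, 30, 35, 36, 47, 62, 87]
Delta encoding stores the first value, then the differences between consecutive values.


First value: 10
Deltas:
  14 - 10 = 4
  14 - 14 = 0
  26 - 14 = 12
  30 - 26 = 4
  35 - 30 = 5
  36 - 35 = 1
  47 - 36 = 11
  62 - 47 = 15
  87 - 62 = 25


Delta encoded: [10, 4, 0, 12, 4, 5, 1, 11, 15, 25]


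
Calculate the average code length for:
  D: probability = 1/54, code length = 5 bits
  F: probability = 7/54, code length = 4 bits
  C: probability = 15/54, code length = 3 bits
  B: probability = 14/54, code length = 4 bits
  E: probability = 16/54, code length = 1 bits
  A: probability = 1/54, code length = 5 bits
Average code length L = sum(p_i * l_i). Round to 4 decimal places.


Weighted contributions p_i * l_i:
  D: (1/54) * 5 = 5/54
  F: (7/54) * 4 = 28/54
  C: (15/54) * 3 = 45/54
  B: (14/54) * 4 = 56/54
  E: (16/54) * 1 = 16/54
  A: (1/54) * 5 = 5/54
Sum = (5 + 28 + 45 + 56 + 16 + 5)/54 = 155/54

L = 155/54 = 2.8704 bits/symbol


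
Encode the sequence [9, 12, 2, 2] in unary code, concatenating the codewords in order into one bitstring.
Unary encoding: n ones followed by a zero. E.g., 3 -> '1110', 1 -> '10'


Encode each number as n ones followed by a terminating 0:
  9 -> 1111111110 (10 bits)
  12 -> 1111111111110 (13 bits)
  2 -> 110 (3 bits)
  2 -> 110 (3 bits)
Total length = 10 + 13 + 3 + 3 = 29 bits.

Unary([9, 12, 2, 2]) = 11111111101111111111110110110 (29 bits)


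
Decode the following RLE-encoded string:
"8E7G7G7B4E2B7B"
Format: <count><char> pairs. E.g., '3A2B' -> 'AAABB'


Expanding each <count><char> pair:
  8E -> 'EEEEEEEE'
  7G -> 'GGGGGGG'
  7G -> 'GGGGGGG'
  7B -> 'BBBBBBB'
  4E -> 'EEEE'
  2B -> 'BB'
  7B -> 'BBBBBBB'

Decoded = EEEEEEEEGGGGGGGGGGGGGGBBBBBBBEEEEBBBBBBBBB


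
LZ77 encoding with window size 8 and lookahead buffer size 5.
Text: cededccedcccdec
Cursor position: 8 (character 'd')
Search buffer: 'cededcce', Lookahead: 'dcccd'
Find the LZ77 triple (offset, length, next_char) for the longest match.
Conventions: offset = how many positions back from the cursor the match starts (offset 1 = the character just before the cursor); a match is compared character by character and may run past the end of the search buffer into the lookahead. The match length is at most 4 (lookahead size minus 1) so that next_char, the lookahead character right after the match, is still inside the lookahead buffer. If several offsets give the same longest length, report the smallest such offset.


Try each offset into the search buffer:
  offset=1 (pos 7, char 'e'): match length 0
  offset=2 (pos 6, char 'c'): match length 0
  offset=3 (pos 5, char 'c'): match length 0
  offset=4 (pos 4, char 'd'): match length 3
  offset=5 (pos 3, char 'e'): match length 0
  offset=6 (pos 2, char 'd'): match length 1
  offset=7 (pos 1, char 'e'): match length 0
  offset=8 (pos 0, char 'c'): match length 0
Longest match has length 3 at offset 4.
next_char = character at position 8 + 3 = 11 -> 'c'

Best match: offset=4, length=3 (matching 'dcc' starting at position 4)
LZ77 triple: (4, 3, 'c')


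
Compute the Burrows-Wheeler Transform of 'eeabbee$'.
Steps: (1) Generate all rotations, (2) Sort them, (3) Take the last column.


Rotations (sorted):
  0: $eeabbee -> last char: e
  1: abbee$ee -> last char: e
  2: bbee$eea -> last char: a
  3: bee$eeab -> last char: b
  4: e$eeabbe -> last char: e
  5: eabbee$e -> last char: e
  6: ee$eeabb -> last char: b
  7: eeabbee$ -> last char: $


BWT = eeabeeb$


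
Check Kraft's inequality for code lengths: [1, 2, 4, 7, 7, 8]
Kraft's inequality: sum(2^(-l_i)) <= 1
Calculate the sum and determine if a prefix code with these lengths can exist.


Sum = 2^(-1) + 2^(-2) + 2^(-4) + 2^(-7) + 2^(-7) + 2^(-8)
    = 0.5 + 0.25 + 0.0625 + 0.0078125 + 0.0078125 + 0.00390625
    = 213/256 = 0.83203125
Since 0.83203125 <= 1, Kraft's inequality IS satisfied.
A prefix code with these lengths CAN exist.

Kraft sum = 0.83203125. Satisfied.


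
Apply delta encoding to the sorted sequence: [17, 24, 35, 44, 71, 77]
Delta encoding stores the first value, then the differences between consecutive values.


First value: 17
Deltas:
  24 - 17 = 7
  35 - 24 = 11
  44 - 35 = 9
  71 - 44 = 27
  77 - 71 = 6


Delta encoded: [17, 7, 11, 9, 27, 6]


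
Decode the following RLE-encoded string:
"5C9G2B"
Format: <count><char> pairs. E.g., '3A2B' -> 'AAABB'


Expanding each <count><char> pair:
  5C -> 'CCCCC'
  9G -> 'GGGGGGGGG'
  2B -> 'BB'

Decoded = CCCCCGGGGGGGGGBB


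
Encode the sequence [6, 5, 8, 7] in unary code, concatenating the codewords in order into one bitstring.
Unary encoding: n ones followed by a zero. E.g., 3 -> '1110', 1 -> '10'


Encode each number as n ones followed by a terminating 0:
  6 -> 1111110 (7 bits)
  5 -> 111110 (6 bits)
  8 -> 111111110 (9 bits)
  7 -> 11111110 (8 bits)
Total length = 7 + 6 + 9 + 8 = 30 bits.

Unary([6, 5, 8, 7]) = 111111011111011111111011111110 (30 bits)


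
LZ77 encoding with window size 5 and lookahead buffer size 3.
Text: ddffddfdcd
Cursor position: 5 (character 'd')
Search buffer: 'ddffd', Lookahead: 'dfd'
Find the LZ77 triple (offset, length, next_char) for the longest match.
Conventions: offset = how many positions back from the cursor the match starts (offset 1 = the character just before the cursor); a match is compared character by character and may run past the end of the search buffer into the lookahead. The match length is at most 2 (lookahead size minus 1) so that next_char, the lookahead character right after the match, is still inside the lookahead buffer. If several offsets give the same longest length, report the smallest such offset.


Try each offset into the search buffer:
  offset=1 (pos 4, char 'd'): match length 1
  offset=2 (pos 3, char 'f'): match length 0
  offset=3 (pos 2, char 'f'): match length 0
  offset=4 (pos 1, char 'd'): match length 2
  offset=5 (pos 0, char 'd'): match length 1
Longest match has length 2 at offset 4.
next_char = character at position 5 + 2 = 7 -> 'd'

Best match: offset=4, length=2 (matching 'df' starting at position 1)
LZ77 triple: (4, 2, 'd')


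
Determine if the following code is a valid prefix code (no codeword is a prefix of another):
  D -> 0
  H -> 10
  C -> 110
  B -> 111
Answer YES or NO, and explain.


Checking each pair (does one codeword prefix another?):
  D='0' vs H='10': no prefix
  D='0' vs C='110': no prefix
  D='0' vs B='111': no prefix
  H='10' vs D='0': no prefix
  H='10' vs C='110': no prefix
  H='10' vs B='111': no prefix
  C='110' vs D='0': no prefix
  C='110' vs H='10': no prefix
  C='110' vs B='111': no prefix
  B='111' vs D='0': no prefix
  B='111' vs H='10': no prefix
  B='111' vs C='110': no prefix
No violation found over all pairs.

YES -- this is a valid prefix code. No codeword is a prefix of any other codeword.


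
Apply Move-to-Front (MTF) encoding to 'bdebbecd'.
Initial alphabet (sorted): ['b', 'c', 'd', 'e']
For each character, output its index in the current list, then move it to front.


MTF encoding:
'b': index 0 in ['b', 'c', 'd', 'e'] -> ['b', 'c', 'd', 'e']
'd': index 2 in ['b', 'c', 'd', 'e'] -> ['d', 'b', 'c', 'e']
'e': index 3 in ['d', 'b', 'c', 'e'] -> ['e', 'd', 'b', 'c']
'b': index 2 in ['e', 'd', 'b', 'c'] -> ['b', 'e', 'd', 'c']
'b': index 0 in ['b', 'e', 'd', 'c'] -> ['b', 'e', 'd', 'c']
'e': index 1 in ['b', 'e', 'd', 'c'] -> ['e', 'b', 'd', 'c']
'c': index 3 in ['e', 'b', 'd', 'c'] -> ['c', 'e', 'b', 'd']
'd': index 3 in ['c', 'e', 'b', 'd'] -> ['d', 'c', 'e', 'b']


Output: [0, 2, 3, 2, 0, 1, 3, 3]


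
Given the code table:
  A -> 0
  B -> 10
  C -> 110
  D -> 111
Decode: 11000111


Decoding:
110 -> C
0 -> A
0 -> A
111 -> D


Result: CAAD


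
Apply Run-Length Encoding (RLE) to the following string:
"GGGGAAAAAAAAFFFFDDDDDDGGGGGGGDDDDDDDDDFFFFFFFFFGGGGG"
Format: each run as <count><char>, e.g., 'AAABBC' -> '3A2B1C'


Scanning runs left to right:
  i=0: run of 'G' x 4 -> '4G'
  i=4: run of 'A' x 8 -> '8A'
  i=12: run of 'F' x 4 -> '4F'
  i=16: run of 'D' x 6 -> '6D'
  i=22: run of 'G' x 7 -> '7G'
  i=29: run of 'D' x 9 -> '9D'
  i=38: run of 'F' x 9 -> '9F'
  i=47: run of 'G' x 5 -> '5G'

RLE = 4G8A4F6D7G9D9F5G


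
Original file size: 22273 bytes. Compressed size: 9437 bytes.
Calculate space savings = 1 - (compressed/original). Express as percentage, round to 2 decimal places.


ratio = compressed/original = 9437/22273 = 0.423697
savings = 1 - ratio = 1 - 0.423697 = 0.576303
as a percentage: 0.576303 * 100 = 57.63%

Space savings = 1 - 9437/22273 = 57.63%


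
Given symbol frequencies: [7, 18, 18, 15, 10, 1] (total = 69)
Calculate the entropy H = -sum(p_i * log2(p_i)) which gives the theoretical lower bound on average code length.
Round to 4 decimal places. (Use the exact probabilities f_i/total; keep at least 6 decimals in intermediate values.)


Per-symbol terms -p_i * log2(p_i) with p_i = f_i/69:
  p = 7/69 = 0.101449: log2(p) = -3.301170, -p*log2(p) = 0.334901
  p = 18/69 = 0.260870: log2(p) = -1.938599, -p*log2(p) = 0.505722
  p = 18/69 = 0.260870: log2(p) = -1.938599, -p*log2(p) = 0.505722
  p = 15/69 = 0.217391: log2(p) = -2.201634, -p*log2(p) = 0.478616
  p = 10/69 = 0.144928: log2(p) = -2.786596, -p*log2(p) = 0.403855
  p = 1/69 = 0.014493: log2(p) = -6.108524, -p*log2(p) = 0.088529
H = 0.334901 + 0.505722 + 0.505722 + 0.478616 + 0.403855 + 0.088529 = 2.317345

H = 2.3173 bits/symbol


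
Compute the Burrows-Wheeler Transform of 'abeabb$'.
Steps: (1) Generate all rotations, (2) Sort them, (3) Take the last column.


Rotations (sorted):
  0: $abeabb -> last char: b
  1: abb$abe -> last char: e
  2: abeabb$ -> last char: $
  3: b$abeab -> last char: b
  4: bb$abea -> last char: a
  5: beabb$a -> last char: a
  6: eabb$ab -> last char: b


BWT = be$baab


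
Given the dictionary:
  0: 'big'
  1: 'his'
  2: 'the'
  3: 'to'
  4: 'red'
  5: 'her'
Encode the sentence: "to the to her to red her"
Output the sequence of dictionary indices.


Look up each word in the dictionary:
  'to' -> 3
  'the' -> 2
  'to' -> 3
  'her' -> 5
  'to' -> 3
  'red' -> 4
  'her' -> 5

Encoded: [3, 2, 3, 5, 3, 4, 5]


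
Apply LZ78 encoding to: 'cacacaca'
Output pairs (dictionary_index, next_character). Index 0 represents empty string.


LZ78 encoding steps:
Dictionary: {0: ''}
Step 1: w='' (idx 0), next='c' -> output (0, 'c'), add 'c' as idx 1
Step 2: w='' (idx 0), next='a' -> output (0, 'a'), add 'a' as idx 2
Step 3: w='c' (idx 1), next='a' -> output (1, 'a'), add 'ca' as idx 3
Step 4: w='ca' (idx 3), next='c' -> output (3, 'c'), add 'cac' as idx 4
Step 5: w='a' (idx 2), end of input -> output (2, '')


Encoded: [(0, 'c'), (0, 'a'), (1, 'a'), (3, 'c'), (2, '')]


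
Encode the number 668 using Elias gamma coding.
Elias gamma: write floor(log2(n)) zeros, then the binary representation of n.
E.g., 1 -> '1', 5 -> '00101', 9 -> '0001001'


num_bits = floor(log2(668)) + 1 = 10
leading_zeros = num_bits - 1 = 9
binary(668) = 1010011100

Elias gamma(668) = '000000000' + '1010011100' = 0000000001010011100 (19 bits)


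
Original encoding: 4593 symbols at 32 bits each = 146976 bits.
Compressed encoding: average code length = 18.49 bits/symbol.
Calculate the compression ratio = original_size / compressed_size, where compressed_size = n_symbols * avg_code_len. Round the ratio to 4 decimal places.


original_size = n_symbols * orig_bits = 4593 * 32 = 146976 bits
compressed_size = n_symbols * avg_code_len = 4593 * 18.49 = 84924.57 bits
ratio = original_size / compressed_size = 146976 / 84924.57 = 1.7307

Compression ratio = 1.7307


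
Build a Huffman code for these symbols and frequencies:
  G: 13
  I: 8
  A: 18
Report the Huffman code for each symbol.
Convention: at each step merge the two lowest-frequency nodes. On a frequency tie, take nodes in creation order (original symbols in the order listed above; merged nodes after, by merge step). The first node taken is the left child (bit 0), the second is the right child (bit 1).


Huffman tree construction:
Step 1: Merge I(8) + G(13) = 21
Step 2: Merge A(18) + (I+G)(21) = 39
Read each symbol's code off the tree from the root (left child = 0, right child = 1).

Codes:
  G: 11 (length 2)
  I: 10 (length 2)
  A: 0 (length 1)
Average code length: 60/39 = 1.5385 bits/symbol


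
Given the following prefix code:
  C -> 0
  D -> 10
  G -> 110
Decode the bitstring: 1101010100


Decoding step by step:
Bits 110 -> G
Bits 10 -> D
Bits 10 -> D
Bits 10 -> D
Bits 0 -> C


Decoded message: GDDDC


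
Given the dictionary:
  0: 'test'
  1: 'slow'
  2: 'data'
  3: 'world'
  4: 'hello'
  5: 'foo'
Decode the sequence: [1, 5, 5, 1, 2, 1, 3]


Look up each index in the dictionary:
  1 -> 'slow'
  5 -> 'foo'
  5 -> 'foo'
  1 -> 'slow'
  2 -> 'data'
  1 -> 'slow'
  3 -> 'world'

Decoded: "slow foo foo slow data slow world"


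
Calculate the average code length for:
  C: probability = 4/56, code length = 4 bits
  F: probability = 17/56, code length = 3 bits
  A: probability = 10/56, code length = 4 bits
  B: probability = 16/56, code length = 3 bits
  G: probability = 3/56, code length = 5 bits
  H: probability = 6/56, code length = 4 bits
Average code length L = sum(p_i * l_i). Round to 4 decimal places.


Weighted contributions p_i * l_i:
  C: (4/56) * 4 = 16/56
  F: (17/56) * 3 = 51/56
  A: (10/56) * 4 = 40/56
  B: (16/56) * 3 = 48/56
  G: (3/56) * 5 = 15/56
  H: (6/56) * 4 = 24/56
Sum = (16 + 51 + 40 + 48 + 15 + 24)/56 = 194/56

L = 194/56 = 3.4643 bits/symbol


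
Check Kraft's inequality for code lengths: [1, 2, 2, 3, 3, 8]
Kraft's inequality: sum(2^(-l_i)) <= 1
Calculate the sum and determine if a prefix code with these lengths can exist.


Sum = 2^(-1) + 2^(-2) + 2^(-2) + 2^(-3) + 2^(-3) + 2^(-8)
    = 0.5 + 0.25 + 0.25 + 0.125 + 0.125 + 0.00390625
    = 321/256 = 1.25390625
Since 1.25390625 > 1, Kraft's inequality is NOT satisfied.
A prefix code with these lengths CANNOT exist.

Kraft sum = 1.25390625. Not satisfied.


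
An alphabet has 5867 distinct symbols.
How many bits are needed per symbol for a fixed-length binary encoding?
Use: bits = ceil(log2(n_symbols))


log2(5867) = 12.5184
Bracket: 2^12 = 4096 < 5867 <= 2^13 = 8192
So ceil(log2(5867)) = 13

bits = ceil(log2(5867)) = ceil(12.5184) = 13 bits


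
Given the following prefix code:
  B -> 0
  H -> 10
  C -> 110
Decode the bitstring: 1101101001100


Decoding step by step:
Bits 110 -> C
Bits 110 -> C
Bits 10 -> H
Bits 0 -> B
Bits 110 -> C
Bits 0 -> B


Decoded message: CCHBCB


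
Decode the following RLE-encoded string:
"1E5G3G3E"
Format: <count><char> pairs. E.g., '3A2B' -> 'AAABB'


Expanding each <count><char> pair:
  1E -> 'E'
  5G -> 'GGGGG'
  3G -> 'GGG'
  3E -> 'EEE'

Decoded = EGGGGGGGGEEE


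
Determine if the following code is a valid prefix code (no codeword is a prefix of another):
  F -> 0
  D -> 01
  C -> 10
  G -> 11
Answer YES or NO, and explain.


Checking each pair (does one codeword prefix another?):
  F='0' vs D='01': prefix -- VIOLATION

NO -- this is NOT a valid prefix code. F (0) is a prefix of D (01).


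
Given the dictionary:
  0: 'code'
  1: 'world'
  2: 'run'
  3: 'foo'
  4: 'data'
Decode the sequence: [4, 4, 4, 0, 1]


Look up each index in the dictionary:
  4 -> 'data'
  4 -> 'data'
  4 -> 'data'
  0 -> 'code'
  1 -> 'world'

Decoded: "data data data code world"


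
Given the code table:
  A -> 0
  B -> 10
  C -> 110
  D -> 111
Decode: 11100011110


Decoding:
111 -> D
0 -> A
0 -> A
0 -> A
111 -> D
10 -> B


Result: DAAADB


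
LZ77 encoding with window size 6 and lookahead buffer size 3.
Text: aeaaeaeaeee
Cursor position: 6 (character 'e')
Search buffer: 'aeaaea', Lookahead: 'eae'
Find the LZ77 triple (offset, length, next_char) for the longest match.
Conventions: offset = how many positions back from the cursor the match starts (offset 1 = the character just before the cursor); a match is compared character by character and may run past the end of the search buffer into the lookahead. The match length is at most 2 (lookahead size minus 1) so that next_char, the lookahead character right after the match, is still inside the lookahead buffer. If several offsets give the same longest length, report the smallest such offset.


Try each offset into the search buffer:
  offset=1 (pos 5, char 'a'): match length 0
  offset=2 (pos 4, char 'e'): match length 2
  offset=3 (pos 3, char 'a'): match length 0
  offset=4 (pos 2, char 'a'): match length 0
  offset=5 (pos 1, char 'e'): match length 2
  offset=6 (pos 0, char 'a'): match length 0
Longest match has length 2, found at offsets 2, 5; take the smallest, offset 2.
next_char = character at position 6 + 2 = 8 -> 'e'

Best match: offset=2, length=2 (matching 'ea' starting at position 4)
LZ77 triple: (2, 2, 'e')


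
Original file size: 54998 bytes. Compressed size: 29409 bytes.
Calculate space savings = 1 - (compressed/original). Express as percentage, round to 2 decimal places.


ratio = compressed/original = 29409/54998 = 0.534729
savings = 1 - ratio = 1 - 0.534729 = 0.465271
as a percentage: 0.465271 * 100 = 46.53%

Space savings = 1 - 29409/54998 = 46.53%


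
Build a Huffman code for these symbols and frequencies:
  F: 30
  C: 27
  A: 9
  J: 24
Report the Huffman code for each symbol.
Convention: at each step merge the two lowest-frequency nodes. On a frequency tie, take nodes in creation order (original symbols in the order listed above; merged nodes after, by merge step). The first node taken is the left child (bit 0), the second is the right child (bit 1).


Huffman tree construction:
Step 1: Merge A(9) + J(24) = 33
Step 2: Merge C(27) + F(30) = 57
Step 3: Merge (A+J)(33) + (C+F)(57) = 90
Read each symbol's code off the tree from the root (left child = 0, right child = 1).

Codes:
  F: 11 (length 2)
  C: 10 (length 2)
  A: 00 (length 2)
  J: 01 (length 2)
Average code length: 180/90 = 2.0000 bits/symbol


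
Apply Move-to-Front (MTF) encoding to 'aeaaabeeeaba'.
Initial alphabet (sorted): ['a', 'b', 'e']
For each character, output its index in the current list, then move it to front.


MTF encoding:
'a': index 0 in ['a', 'b', 'e'] -> ['a', 'b', 'e']
'e': index 2 in ['a', 'b', 'e'] -> ['e', 'a', 'b']
'a': index 1 in ['e', 'a', 'b'] -> ['a', 'e', 'b']
'a': index 0 in ['a', 'e', 'b'] -> ['a', 'e', 'b']
'a': index 0 in ['a', 'e', 'b'] -> ['a', 'e', 'b']
'b': index 2 in ['a', 'e', 'b'] -> ['b', 'a', 'e']
'e': index 2 in ['b', 'a', 'e'] -> ['e', 'b', 'a']
'e': index 0 in ['e', 'b', 'a'] -> ['e', 'b', 'a']
'e': index 0 in ['e', 'b', 'a'] -> ['e', 'b', 'a']
'a': index 2 in ['e', 'b', 'a'] -> ['a', 'e', 'b']
'b': index 2 in ['a', 'e', 'b'] -> ['b', 'a', 'e']
'a': index 1 in ['b', 'a', 'e'] -> ['a', 'b', 'e']


Output: [0, 2, 1, 0, 0, 2, 2, 0, 0, 2, 2, 1]


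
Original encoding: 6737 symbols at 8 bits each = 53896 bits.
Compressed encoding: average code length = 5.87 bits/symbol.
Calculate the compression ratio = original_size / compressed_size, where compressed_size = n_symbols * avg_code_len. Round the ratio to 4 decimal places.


original_size = n_symbols * orig_bits = 6737 * 8 = 53896 bits
compressed_size = n_symbols * avg_code_len = 6737 * 5.87 = 39546.19 bits
ratio = original_size / compressed_size = 53896 / 39546.19 = 1.3629

Compression ratio = 1.3629


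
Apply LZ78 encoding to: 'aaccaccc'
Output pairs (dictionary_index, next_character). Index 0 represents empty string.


LZ78 encoding steps:
Dictionary: {0: ''}
Step 1: w='' (idx 0), next='a' -> output (0, 'a'), add 'a' as idx 1
Step 2: w='a' (idx 1), next='c' -> output (1, 'c'), add 'ac' as idx 2
Step 3: w='' (idx 0), next='c' -> output (0, 'c'), add 'c' as idx 3
Step 4: w='ac' (idx 2), next='c' -> output (2, 'c'), add 'acc' as idx 4
Step 5: w='c' (idx 3), end of input -> output (3, '')


Encoded: [(0, 'a'), (1, 'c'), (0, 'c'), (2, 'c'), (3, '')]


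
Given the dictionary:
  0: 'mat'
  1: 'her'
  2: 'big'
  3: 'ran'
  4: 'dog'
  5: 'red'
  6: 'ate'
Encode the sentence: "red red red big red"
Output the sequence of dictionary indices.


Look up each word in the dictionary:
  'red' -> 5
  'red' -> 5
  'red' -> 5
  'big' -> 2
  'red' -> 5

Encoded: [5, 5, 5, 2, 5]


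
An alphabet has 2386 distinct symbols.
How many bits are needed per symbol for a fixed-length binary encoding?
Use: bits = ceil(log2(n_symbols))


log2(2386) = 11.2204
Bracket: 2^11 = 2048 < 2386 <= 2^12 = 4096
So ceil(log2(2386)) = 12

bits = ceil(log2(2386)) = ceil(11.2204) = 12 bits


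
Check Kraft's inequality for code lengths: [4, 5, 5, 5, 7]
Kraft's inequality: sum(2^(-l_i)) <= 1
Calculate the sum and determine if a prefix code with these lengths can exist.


Sum = 2^(-4) + 2^(-5) + 2^(-5) + 2^(-5) + 2^(-7)
    = 0.0625 + 0.03125 + 0.03125 + 0.03125 + 0.0078125
    = 21/128 = 0.1640625
Since 0.1640625 <= 1, Kraft's inequality IS satisfied.
A prefix code with these lengths CAN exist.

Kraft sum = 0.1640625. Satisfied.


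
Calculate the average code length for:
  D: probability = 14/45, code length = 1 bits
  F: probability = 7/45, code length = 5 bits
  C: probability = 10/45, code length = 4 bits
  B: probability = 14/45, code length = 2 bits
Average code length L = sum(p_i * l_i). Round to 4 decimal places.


Weighted contributions p_i * l_i:
  D: (14/45) * 1 = 14/45
  F: (7/45) * 5 = 35/45
  C: (10/45) * 4 = 40/45
  B: (14/45) * 2 = 28/45
Sum = (14 + 35 + 40 + 28)/45 = 117/45

L = 117/45 = 2.6000 bits/symbol


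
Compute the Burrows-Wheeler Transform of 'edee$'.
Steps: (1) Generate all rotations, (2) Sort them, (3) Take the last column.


Rotations (sorted):
  0: $edee -> last char: e
  1: dee$e -> last char: e
  2: e$ede -> last char: e
  3: edee$ -> last char: $
  4: ee$ed -> last char: d


BWT = eee$d


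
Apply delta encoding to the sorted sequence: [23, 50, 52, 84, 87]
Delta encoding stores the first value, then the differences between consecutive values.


First value: 23
Deltas:
  50 - 23 = 27
  52 - 50 = 2
  84 - 52 = 32
  87 - 84 = 3


Delta encoded: [23, 27, 2, 32, 3]


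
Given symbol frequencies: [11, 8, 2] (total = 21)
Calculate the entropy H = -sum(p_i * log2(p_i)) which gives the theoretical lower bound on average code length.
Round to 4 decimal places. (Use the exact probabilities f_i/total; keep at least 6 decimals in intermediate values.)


Per-symbol terms -p_i * log2(p_i) with p_i = f_i/21:
  p = 11/21 = 0.523810: log2(p) = -0.932886, -p*log2(p) = 0.488654
  p = 8/21 = 0.380952: log2(p) = -1.392317, -p*log2(p) = 0.530407
  p = 2/21 = 0.095238: log2(p) = -3.392317, -p*log2(p) = 0.323078
H = 0.488654 + 0.530407 + 0.323078 = 1.342139

H = 1.3421 bits/symbol


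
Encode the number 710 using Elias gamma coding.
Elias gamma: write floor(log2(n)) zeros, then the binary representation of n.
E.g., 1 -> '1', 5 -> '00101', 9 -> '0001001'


num_bits = floor(log2(710)) + 1 = 10
leading_zeros = num_bits - 1 = 9
binary(710) = 1011000110

Elias gamma(710) = '000000000' + '1011000110' = 0000000001011000110 (19 bits)


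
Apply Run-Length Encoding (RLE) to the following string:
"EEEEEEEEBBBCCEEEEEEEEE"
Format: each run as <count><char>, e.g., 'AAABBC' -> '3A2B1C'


Scanning runs left to right:
  i=0: run of 'E' x 8 -> '8E'
  i=8: run of 'B' x 3 -> '3B'
  i=11: run of 'C' x 2 -> '2C'
  i=13: run of 'E' x 9 -> '9E'

RLE = 8E3B2C9E
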